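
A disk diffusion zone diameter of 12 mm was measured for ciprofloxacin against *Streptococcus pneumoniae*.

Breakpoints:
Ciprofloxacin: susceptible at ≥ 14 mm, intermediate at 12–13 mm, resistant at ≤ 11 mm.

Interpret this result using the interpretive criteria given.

I

Ciprofloxacin (12 mm) in 12–13 mm ⇒ Intermediate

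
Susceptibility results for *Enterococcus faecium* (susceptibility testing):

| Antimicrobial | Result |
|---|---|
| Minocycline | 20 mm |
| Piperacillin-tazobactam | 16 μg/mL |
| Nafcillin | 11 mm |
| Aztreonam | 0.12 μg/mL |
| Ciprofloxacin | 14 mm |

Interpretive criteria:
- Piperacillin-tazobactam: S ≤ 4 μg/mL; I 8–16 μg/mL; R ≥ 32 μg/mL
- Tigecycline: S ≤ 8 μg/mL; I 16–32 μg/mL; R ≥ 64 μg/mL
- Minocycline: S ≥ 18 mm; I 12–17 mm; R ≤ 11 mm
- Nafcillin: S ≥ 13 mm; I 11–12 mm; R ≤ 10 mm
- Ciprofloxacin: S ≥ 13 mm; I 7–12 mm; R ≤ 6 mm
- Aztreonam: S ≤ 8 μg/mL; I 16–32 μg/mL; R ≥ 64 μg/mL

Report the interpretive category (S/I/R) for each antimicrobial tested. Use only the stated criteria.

Minocycline: 20 mm is ≥ 18 mm — Susceptible
Piperacillin-tazobactam 16 μg/mL: in 8–16 μg/mL ⇒ Intermediate
Nafcillin (11 mm) in 11–12 mm — I
Aztreonam (0.12 μg/mL) ≤ 8 μg/mL ⇒ Susceptible
Ciprofloxacin 14 mm: ≥ 13 mm → susceptible

S, I, I, S, S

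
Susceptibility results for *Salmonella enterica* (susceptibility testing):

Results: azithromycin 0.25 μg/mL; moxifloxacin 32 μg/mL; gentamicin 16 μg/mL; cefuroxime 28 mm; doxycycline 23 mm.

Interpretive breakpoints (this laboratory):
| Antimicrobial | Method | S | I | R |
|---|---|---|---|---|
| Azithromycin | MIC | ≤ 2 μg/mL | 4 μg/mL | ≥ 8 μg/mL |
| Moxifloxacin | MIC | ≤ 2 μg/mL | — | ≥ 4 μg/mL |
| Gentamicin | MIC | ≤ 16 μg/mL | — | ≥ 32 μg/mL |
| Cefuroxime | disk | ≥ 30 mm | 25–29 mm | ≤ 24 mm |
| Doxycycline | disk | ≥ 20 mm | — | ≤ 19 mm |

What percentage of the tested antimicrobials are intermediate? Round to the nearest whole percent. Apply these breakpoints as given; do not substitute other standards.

20%

Azithromycin: 0.25 μg/mL is ≤ 2 μg/mL ⇒ susceptible
Moxifloxacin 32 μg/mL: ≥ 4 μg/mL ⇒ resistant
Gentamicin: 16 μg/mL is ≤ 16 μg/mL → Susceptible
Cefuroxime 28 mm: in 25–29 mm — Intermediate
Doxycycline 23 mm: ≥ 20 mm → Susceptible
Intermediate: 1/5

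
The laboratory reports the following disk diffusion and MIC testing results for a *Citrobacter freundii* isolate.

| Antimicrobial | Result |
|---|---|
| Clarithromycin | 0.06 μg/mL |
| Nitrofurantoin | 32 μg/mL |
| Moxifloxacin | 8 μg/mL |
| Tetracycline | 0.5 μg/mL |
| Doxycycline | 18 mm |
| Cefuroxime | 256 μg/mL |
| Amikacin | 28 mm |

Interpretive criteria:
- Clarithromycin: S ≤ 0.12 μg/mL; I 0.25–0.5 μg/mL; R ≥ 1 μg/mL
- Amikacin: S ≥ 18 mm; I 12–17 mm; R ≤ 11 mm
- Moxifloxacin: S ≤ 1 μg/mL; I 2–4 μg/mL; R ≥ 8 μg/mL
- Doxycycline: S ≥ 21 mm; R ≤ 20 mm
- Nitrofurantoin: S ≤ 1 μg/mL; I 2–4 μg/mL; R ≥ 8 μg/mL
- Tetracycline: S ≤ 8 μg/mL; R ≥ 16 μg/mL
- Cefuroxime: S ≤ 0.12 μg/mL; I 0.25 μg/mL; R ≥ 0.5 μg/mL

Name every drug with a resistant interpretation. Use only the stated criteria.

nitrofurantoin, moxifloxacin, doxycycline, cefuroxime

Clarithromycin: 0.06 μg/mL is ≤ 0.12 μg/mL — Susceptible
Nitrofurantoin 32 μg/mL: ≥ 8 μg/mL — resistant
Moxifloxacin (8 μg/mL) ≥ 8 μg/mL — Resistant
Tetracycline (0.5 μg/mL) ≤ 8 μg/mL → susceptible
Doxycycline: 18 mm is ≤ 20 mm ⇒ R
Cefuroxime: 256 μg/mL is ≥ 0.5 μg/mL — R
Amikacin 28 mm: ≥ 18 mm → Susceptible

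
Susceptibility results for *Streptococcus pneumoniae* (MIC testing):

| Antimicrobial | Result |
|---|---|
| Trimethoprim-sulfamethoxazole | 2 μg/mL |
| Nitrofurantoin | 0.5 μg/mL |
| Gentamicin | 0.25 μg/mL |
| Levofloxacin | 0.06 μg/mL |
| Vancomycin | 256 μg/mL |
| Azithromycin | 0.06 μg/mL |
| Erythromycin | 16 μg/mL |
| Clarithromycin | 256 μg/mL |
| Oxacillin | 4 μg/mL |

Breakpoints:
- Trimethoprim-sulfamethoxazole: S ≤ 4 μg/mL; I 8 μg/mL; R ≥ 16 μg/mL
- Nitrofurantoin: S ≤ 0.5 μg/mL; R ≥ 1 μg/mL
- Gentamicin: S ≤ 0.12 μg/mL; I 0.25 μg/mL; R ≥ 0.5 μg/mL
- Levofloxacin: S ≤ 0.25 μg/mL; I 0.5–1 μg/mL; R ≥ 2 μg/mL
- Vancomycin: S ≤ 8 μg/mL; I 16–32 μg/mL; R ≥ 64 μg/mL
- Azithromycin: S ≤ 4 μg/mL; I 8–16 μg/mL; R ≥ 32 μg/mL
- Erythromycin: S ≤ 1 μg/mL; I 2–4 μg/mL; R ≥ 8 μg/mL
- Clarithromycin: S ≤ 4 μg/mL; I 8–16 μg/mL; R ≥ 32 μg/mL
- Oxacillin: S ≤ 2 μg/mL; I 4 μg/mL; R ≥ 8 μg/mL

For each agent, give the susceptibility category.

Trimethoprim-sulfamethoxazole 2 μg/mL: ≤ 4 μg/mL ⇒ Susceptible
Nitrofurantoin 0.5 μg/mL: ≤ 0.5 μg/mL — Susceptible
Gentamicin (0.25 μg/mL) = 0.25 μg/mL ⇒ Intermediate
Levofloxacin: 0.06 μg/mL is ≤ 0.25 μg/mL → S
Vancomycin: 256 μg/mL is ≥ 64 μg/mL — resistant
Azithromycin (0.06 μg/mL) ≤ 4 μg/mL ⇒ Susceptible
Erythromycin: 16 μg/mL is ≥ 8 μg/mL ⇒ R
Clarithromycin (256 μg/mL) ≥ 32 μg/mL — Resistant
Oxacillin: 4 μg/mL is = 4 μg/mL — I

S, S, I, S, R, S, R, R, I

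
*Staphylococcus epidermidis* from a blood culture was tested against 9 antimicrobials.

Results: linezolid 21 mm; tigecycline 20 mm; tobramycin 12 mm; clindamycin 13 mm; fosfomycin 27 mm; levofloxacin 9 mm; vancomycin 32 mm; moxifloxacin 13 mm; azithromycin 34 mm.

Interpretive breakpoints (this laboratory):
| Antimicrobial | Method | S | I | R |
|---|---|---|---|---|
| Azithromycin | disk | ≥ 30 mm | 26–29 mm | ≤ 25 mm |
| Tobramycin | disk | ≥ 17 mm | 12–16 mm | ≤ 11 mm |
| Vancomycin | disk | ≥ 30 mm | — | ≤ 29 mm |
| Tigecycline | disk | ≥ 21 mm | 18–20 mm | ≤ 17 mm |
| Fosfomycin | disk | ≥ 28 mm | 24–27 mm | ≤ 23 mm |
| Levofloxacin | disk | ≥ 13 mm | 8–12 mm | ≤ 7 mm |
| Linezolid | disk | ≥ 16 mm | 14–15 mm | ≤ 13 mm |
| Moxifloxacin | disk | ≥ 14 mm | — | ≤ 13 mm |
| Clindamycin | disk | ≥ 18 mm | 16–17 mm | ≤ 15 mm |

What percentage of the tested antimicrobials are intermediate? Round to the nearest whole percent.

44%

Linezolid 21 mm: ≥ 16 mm → susceptible
Tigecycline (20 mm) in 18–20 mm ⇒ intermediate
Tobramycin: 12 mm is in 12–16 mm ⇒ intermediate
Clindamycin 13 mm: ≤ 15 mm — Resistant
Fosfomycin 27 mm: in 24–27 mm ⇒ I
Levofloxacin 9 mm: in 8–12 mm → intermediate
Vancomycin (32 mm) ≥ 30 mm — S
Moxifloxacin (13 mm) ≤ 13 mm → Resistant
Azithromycin 34 mm: ≥ 30 mm — susceptible
Intermediate: 4/9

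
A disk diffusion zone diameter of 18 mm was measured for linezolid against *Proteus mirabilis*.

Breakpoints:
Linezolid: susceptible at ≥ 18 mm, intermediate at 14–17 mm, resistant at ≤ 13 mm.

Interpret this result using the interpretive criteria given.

Linezolid: 18 mm is ≥ 18 mm → Susceptible

Susceptible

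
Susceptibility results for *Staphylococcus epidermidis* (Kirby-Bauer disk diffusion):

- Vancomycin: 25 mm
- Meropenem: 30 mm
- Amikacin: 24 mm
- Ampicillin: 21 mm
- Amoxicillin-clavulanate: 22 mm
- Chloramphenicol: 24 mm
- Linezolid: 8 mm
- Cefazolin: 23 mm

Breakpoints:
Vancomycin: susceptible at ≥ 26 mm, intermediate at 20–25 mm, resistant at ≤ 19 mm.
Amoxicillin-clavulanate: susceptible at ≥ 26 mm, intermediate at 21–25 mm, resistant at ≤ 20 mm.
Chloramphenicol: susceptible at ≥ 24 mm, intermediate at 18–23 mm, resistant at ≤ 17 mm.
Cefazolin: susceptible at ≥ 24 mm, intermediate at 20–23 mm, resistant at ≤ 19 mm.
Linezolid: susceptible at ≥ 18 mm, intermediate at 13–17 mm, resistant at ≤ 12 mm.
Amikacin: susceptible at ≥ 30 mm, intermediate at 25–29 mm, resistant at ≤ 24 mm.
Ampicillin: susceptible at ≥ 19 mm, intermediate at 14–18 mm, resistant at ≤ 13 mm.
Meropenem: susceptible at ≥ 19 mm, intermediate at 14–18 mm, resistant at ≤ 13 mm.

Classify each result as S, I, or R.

I, S, R, S, I, S, R, I

Vancomycin: 25 mm is in 20–25 mm — Intermediate
Meropenem 30 mm: ≥ 19 mm — susceptible
Amikacin: 24 mm is ≤ 24 mm ⇒ R
Ampicillin (21 mm) ≥ 19 mm ⇒ susceptible
Amoxicillin-clavulanate (22 mm) in 21–25 mm — Intermediate
Chloramphenicol (24 mm) ≥ 24 mm → susceptible
Linezolid: 8 mm is ≤ 12 mm — R
Cefazolin (23 mm) in 20–23 mm → Intermediate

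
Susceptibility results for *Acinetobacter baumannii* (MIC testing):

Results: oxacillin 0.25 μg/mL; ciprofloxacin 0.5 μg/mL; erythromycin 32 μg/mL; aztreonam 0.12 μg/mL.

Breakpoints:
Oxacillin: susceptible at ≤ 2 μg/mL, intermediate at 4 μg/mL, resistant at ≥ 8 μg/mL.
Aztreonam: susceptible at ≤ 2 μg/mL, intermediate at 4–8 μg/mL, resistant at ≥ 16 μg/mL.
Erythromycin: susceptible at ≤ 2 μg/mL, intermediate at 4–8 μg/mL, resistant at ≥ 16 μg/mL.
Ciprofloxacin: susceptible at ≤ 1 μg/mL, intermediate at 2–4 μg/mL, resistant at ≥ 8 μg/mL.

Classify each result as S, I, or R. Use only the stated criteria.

Oxacillin 0.25 μg/mL: ≤ 2 μg/mL — S
Ciprofloxacin (0.5 μg/mL) ≤ 1 μg/mL → Susceptible
Erythromycin 32 μg/mL: ≥ 16 μg/mL → R
Aztreonam 0.12 μg/mL: ≤ 2 μg/mL → Susceptible

S, S, R, S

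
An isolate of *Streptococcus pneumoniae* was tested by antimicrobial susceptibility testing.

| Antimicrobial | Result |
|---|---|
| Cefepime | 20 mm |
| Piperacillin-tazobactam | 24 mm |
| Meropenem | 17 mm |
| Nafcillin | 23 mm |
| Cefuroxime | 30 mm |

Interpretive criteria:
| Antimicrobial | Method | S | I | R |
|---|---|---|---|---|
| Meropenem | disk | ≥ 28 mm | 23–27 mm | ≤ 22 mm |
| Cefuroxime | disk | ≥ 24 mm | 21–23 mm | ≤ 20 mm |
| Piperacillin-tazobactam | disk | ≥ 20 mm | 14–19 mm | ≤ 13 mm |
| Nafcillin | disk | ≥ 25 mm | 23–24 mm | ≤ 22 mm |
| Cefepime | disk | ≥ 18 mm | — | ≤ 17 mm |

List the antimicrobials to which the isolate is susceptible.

Cefepime (20 mm) ≥ 18 mm → S
Piperacillin-tazobactam 24 mm: ≥ 20 mm — Susceptible
Meropenem (17 mm) ≤ 22 mm ⇒ R
Nafcillin (23 mm) in 23–24 mm — intermediate
Cefuroxime 30 mm: ≥ 24 mm → susceptible

cefepime, piperacillin-tazobactam, cefuroxime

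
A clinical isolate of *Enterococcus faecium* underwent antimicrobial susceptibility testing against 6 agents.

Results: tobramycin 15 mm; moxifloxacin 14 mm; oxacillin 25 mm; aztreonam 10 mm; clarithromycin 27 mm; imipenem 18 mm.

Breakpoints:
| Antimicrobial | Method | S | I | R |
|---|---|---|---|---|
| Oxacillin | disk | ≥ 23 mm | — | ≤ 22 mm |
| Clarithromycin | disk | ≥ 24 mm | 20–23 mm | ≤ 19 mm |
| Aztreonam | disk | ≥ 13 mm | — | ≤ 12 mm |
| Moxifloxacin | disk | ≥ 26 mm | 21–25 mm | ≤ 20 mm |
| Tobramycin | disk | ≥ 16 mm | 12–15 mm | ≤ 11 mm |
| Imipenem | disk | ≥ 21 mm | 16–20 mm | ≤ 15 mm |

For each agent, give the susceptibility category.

Tobramycin (15 mm) in 12–15 mm — I
Moxifloxacin: 14 mm is ≤ 20 mm → resistant
Oxacillin (25 mm) ≥ 23 mm — Susceptible
Aztreonam: 10 mm is ≤ 12 mm — R
Clarithromycin: 27 mm is ≥ 24 mm → S
Imipenem (18 mm) in 16–20 mm — intermediate

I, R, S, R, S, I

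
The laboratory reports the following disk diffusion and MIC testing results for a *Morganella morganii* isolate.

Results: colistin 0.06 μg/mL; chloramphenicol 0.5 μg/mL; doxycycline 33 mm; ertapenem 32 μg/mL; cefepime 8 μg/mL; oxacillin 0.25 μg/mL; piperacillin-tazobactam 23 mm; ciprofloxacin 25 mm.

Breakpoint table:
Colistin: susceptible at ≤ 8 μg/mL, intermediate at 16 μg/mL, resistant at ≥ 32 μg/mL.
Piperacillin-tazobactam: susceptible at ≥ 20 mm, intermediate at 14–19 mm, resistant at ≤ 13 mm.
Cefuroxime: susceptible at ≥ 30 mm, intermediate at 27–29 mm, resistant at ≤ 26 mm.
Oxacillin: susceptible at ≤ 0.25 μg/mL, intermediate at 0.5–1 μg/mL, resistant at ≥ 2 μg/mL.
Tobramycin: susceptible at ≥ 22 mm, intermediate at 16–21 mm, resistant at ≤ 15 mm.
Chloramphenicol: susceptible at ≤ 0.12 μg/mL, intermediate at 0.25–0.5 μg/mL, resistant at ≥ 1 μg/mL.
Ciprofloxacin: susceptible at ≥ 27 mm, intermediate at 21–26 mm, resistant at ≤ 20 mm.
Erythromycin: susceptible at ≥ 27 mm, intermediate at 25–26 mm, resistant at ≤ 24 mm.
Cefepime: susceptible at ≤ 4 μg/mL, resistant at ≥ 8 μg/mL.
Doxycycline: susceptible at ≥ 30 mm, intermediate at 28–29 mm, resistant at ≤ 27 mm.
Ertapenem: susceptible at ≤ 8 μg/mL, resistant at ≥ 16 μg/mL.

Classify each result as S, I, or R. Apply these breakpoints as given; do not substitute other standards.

Colistin: 0.06 μg/mL is ≤ 8 μg/mL — Susceptible
Chloramphenicol (0.5 μg/mL) in 0.25–0.5 μg/mL → intermediate
Doxycycline 33 mm: ≥ 30 mm ⇒ Susceptible
Ertapenem (32 μg/mL) ≥ 16 μg/mL → resistant
Cefepime 8 μg/mL: ≥ 8 μg/mL — Resistant
Oxacillin: 0.25 μg/mL is ≤ 0.25 μg/mL → S
Piperacillin-tazobactam 23 mm: ≥ 20 mm — Susceptible
Ciprofloxacin: 25 mm is in 21–26 mm — Intermediate

S, I, S, R, R, S, S, I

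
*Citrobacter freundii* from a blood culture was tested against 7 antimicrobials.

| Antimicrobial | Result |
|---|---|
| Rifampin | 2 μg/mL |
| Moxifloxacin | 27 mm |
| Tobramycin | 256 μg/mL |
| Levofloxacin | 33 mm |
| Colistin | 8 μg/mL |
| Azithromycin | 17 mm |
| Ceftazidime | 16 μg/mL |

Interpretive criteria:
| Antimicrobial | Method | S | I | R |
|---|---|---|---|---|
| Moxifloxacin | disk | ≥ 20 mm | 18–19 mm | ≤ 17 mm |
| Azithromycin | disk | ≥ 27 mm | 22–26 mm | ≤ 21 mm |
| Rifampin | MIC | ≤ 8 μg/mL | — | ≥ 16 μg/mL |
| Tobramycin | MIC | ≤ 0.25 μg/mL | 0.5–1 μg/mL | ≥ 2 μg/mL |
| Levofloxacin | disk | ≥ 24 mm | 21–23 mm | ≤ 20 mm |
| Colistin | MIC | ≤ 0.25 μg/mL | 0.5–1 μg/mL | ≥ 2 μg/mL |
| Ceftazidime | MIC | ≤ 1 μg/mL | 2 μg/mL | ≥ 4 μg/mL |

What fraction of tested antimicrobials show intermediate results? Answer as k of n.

Rifampin 2 μg/mL: ≤ 8 μg/mL ⇒ Susceptible
Moxifloxacin: 27 mm is ≥ 20 mm ⇒ Susceptible
Tobramycin: 256 μg/mL is ≥ 2 μg/mL → resistant
Levofloxacin 33 mm: ≥ 24 mm — susceptible
Colistin (8 μg/mL) ≥ 2 μg/mL — resistant
Azithromycin: 17 mm is ≤ 21 mm ⇒ resistant
Ceftazidime (16 μg/mL) ≥ 4 μg/mL — Resistant
Intermediate: 0/7

0 of 7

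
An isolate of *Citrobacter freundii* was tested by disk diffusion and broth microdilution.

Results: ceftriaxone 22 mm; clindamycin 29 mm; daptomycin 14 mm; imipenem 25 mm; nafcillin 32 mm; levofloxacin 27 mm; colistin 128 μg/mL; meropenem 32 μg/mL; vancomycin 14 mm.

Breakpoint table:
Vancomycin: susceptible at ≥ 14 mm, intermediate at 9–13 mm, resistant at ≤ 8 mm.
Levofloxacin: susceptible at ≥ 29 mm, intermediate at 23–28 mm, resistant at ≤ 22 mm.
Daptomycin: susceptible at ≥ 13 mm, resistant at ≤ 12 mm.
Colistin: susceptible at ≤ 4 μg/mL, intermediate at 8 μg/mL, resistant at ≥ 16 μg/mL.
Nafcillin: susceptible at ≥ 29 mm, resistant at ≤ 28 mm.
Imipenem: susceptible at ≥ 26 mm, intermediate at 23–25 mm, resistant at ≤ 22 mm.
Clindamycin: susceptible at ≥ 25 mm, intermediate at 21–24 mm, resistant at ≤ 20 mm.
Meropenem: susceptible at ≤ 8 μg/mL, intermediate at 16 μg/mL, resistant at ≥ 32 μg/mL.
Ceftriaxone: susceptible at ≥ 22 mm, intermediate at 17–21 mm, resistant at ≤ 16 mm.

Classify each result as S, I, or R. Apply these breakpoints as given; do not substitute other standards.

Ceftriaxone (22 mm) ≥ 22 mm ⇒ Susceptible
Clindamycin 29 mm: ≥ 25 mm → S
Daptomycin (14 mm) ≥ 13 mm — Susceptible
Imipenem: 25 mm is in 23–25 mm — Intermediate
Nafcillin: 32 mm is ≥ 29 mm → susceptible
Levofloxacin 27 mm: in 23–28 mm ⇒ intermediate
Colistin 128 μg/mL: ≥ 16 μg/mL ⇒ Resistant
Meropenem (32 μg/mL) ≥ 32 μg/mL ⇒ Resistant
Vancomycin: 14 mm is ≥ 14 mm ⇒ S

S, S, S, I, S, I, R, R, S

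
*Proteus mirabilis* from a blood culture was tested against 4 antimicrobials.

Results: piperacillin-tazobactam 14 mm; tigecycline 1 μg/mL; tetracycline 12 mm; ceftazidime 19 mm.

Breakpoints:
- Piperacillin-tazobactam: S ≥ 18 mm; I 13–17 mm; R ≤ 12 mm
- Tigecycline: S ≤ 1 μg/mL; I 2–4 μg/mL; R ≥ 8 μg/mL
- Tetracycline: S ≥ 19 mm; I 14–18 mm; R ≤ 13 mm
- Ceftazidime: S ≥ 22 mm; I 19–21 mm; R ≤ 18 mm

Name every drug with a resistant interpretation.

Piperacillin-tazobactam 14 mm: in 13–17 mm → I
Tigecycline 1 μg/mL: ≤ 1 μg/mL — S
Tetracycline (12 mm) ≤ 13 mm — R
Ceftazidime (19 mm) in 19–21 mm — intermediate

tetracycline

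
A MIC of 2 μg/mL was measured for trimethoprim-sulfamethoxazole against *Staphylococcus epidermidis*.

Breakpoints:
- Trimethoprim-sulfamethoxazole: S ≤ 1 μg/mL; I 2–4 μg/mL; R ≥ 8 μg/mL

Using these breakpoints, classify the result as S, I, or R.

I

Trimethoprim-sulfamethoxazole: 2 μg/mL is in 2–4 μg/mL — I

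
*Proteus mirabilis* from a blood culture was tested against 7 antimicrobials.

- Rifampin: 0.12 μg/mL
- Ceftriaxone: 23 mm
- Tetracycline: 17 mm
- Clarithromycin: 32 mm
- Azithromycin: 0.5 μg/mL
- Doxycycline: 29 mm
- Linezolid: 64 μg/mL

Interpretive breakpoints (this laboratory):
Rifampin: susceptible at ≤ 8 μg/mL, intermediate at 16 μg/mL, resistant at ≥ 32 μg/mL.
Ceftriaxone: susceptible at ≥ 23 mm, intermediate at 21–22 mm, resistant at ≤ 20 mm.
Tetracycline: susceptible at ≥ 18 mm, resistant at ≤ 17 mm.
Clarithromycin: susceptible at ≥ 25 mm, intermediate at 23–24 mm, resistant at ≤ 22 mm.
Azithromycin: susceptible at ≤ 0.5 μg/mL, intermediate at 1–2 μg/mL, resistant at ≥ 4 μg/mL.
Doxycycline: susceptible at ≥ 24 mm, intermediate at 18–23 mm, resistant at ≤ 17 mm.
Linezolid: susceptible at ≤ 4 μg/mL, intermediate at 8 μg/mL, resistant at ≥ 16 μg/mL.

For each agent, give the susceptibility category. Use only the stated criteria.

Rifampin (0.12 μg/mL) ≤ 8 μg/mL → susceptible
Ceftriaxone (23 mm) ≥ 23 mm → S
Tetracycline: 17 mm is ≤ 17 mm → R
Clarithromycin (32 mm) ≥ 25 mm ⇒ Susceptible
Azithromycin (0.5 μg/mL) ≤ 0.5 μg/mL ⇒ Susceptible
Doxycycline (29 mm) ≥ 24 mm — Susceptible
Linezolid 64 μg/mL: ≥ 16 μg/mL — resistant

S, S, R, S, S, S, R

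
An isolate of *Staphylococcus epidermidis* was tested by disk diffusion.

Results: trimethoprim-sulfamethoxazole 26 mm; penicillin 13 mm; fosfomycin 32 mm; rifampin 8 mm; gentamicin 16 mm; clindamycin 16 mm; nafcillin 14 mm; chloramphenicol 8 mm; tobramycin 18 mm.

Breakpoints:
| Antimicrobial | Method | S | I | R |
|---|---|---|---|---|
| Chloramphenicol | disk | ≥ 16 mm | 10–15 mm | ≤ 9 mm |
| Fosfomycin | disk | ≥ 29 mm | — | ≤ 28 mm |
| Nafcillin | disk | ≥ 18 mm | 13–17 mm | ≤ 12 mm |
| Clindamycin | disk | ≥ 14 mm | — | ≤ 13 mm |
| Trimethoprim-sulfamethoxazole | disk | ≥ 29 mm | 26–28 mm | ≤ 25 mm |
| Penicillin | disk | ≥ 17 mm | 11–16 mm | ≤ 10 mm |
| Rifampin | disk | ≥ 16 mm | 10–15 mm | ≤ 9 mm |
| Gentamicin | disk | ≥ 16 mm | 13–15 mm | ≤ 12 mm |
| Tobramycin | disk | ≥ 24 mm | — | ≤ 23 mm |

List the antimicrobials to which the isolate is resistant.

rifampin, chloramphenicol, tobramycin

Trimethoprim-sulfamethoxazole: 26 mm is in 26–28 mm ⇒ I
Penicillin: 13 mm is in 11–16 mm ⇒ I
Fosfomycin 32 mm: ≥ 29 mm → Susceptible
Rifampin 8 mm: ≤ 9 mm — resistant
Gentamicin: 16 mm is ≥ 16 mm ⇒ S
Clindamycin: 16 mm is ≥ 14 mm ⇒ S
Nafcillin (14 mm) in 13–17 mm — Intermediate
Chloramphenicol (8 mm) ≤ 9 mm — resistant
Tobramycin 18 mm: ≤ 23 mm ⇒ Resistant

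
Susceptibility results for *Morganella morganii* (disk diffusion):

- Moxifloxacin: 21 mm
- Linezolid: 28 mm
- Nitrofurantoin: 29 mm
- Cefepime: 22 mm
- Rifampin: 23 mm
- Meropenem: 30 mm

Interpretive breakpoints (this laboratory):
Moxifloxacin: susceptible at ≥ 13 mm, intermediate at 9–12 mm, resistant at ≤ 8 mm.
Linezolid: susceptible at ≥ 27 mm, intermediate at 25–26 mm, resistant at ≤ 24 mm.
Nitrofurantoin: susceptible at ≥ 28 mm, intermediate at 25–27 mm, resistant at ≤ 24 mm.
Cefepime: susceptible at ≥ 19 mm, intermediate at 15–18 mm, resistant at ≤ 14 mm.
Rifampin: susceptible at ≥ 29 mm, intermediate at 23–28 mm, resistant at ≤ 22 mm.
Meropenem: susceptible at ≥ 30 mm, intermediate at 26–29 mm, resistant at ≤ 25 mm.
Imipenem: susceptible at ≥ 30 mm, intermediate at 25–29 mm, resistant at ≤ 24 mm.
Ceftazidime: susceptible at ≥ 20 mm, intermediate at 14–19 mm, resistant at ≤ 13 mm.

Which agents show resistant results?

none

Moxifloxacin 21 mm: ≥ 13 mm ⇒ susceptible
Linezolid 28 mm: ≥ 27 mm — susceptible
Nitrofurantoin (29 mm) ≥ 28 mm — Susceptible
Cefepime 22 mm: ≥ 19 mm — susceptible
Rifampin: 23 mm is in 23–28 mm ⇒ intermediate
Meropenem 30 mm: ≥ 30 mm → Susceptible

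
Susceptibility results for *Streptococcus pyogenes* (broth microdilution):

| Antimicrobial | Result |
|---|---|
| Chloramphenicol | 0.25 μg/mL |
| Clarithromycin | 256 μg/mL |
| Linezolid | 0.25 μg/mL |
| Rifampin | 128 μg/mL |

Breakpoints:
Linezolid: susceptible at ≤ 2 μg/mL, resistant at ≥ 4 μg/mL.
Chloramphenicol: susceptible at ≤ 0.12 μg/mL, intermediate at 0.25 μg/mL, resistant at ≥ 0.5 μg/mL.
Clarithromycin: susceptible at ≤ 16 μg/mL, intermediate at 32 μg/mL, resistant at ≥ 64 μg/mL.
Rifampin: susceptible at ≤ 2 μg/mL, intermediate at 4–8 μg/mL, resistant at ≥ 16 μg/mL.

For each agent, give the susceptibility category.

I, R, S, R

Chloramphenicol: 0.25 μg/mL is = 0.25 μg/mL ⇒ intermediate
Clarithromycin (256 μg/mL) ≥ 64 μg/mL ⇒ resistant
Linezolid 0.25 μg/mL: ≤ 2 μg/mL → susceptible
Rifampin: 128 μg/mL is ≥ 16 μg/mL ⇒ resistant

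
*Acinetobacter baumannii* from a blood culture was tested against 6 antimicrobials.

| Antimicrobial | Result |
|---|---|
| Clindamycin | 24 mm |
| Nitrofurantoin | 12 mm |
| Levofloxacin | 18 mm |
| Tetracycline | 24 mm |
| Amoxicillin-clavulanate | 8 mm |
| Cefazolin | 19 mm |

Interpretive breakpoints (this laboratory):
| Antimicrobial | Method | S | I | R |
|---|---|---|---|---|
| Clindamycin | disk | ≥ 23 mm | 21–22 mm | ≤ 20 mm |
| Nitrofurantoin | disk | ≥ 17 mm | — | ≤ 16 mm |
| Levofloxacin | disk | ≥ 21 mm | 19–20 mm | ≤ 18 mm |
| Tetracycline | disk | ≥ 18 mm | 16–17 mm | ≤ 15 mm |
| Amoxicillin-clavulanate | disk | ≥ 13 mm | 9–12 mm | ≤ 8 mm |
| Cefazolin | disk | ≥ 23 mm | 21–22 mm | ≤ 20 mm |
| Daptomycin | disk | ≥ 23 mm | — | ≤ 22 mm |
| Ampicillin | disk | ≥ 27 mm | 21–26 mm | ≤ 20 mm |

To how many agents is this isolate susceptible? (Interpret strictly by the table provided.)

2

Clindamycin 24 mm: ≥ 23 mm → susceptible
Nitrofurantoin (12 mm) ≤ 16 mm — resistant
Levofloxacin 18 mm: ≤ 18 mm — R
Tetracycline (24 mm) ≥ 18 mm ⇒ S
Amoxicillin-clavulanate (8 mm) ≤ 8 mm ⇒ resistant
Cefazolin 19 mm: ≤ 20 mm ⇒ R
Susceptible: 2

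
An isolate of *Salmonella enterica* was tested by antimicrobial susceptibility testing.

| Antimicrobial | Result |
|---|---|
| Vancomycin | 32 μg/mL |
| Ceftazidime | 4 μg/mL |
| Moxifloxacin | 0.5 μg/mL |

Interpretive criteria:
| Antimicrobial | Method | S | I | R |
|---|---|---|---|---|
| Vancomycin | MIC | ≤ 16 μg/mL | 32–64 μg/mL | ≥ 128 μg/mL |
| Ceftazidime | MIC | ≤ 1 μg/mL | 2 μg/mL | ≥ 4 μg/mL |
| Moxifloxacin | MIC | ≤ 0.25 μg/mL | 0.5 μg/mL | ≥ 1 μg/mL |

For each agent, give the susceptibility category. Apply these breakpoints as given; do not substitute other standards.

I, R, I

Vancomycin: 32 μg/mL is in 32–64 μg/mL — intermediate
Ceftazidime 4 μg/mL: ≥ 4 μg/mL → Resistant
Moxifloxacin 0.5 μg/mL: = 0.5 μg/mL — Intermediate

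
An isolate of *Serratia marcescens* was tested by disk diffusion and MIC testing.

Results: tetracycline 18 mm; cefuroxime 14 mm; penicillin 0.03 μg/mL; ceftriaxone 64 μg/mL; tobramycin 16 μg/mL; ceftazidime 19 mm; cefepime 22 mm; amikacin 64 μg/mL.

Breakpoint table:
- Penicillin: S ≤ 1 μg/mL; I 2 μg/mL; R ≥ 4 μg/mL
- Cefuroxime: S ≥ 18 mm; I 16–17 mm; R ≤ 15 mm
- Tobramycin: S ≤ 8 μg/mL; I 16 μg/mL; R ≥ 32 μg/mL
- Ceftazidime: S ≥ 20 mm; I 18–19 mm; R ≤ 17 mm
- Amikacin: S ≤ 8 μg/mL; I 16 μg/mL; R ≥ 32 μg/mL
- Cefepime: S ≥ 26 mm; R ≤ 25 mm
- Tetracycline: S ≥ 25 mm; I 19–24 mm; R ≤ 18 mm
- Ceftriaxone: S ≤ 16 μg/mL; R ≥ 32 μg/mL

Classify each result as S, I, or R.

Tetracycline: 18 mm is ≤ 18 mm ⇒ resistant
Cefuroxime 14 mm: ≤ 15 mm ⇒ R
Penicillin 0.03 μg/mL: ≤ 1 μg/mL → S
Ceftriaxone (64 μg/mL) ≥ 32 μg/mL → resistant
Tobramycin: 16 μg/mL is = 16 μg/mL → I
Ceftazidime (19 mm) in 18–19 mm → intermediate
Cefepime: 22 mm is ≤ 25 mm → R
Amikacin: 64 μg/mL is ≥ 32 μg/mL — Resistant

R, R, S, R, I, I, R, R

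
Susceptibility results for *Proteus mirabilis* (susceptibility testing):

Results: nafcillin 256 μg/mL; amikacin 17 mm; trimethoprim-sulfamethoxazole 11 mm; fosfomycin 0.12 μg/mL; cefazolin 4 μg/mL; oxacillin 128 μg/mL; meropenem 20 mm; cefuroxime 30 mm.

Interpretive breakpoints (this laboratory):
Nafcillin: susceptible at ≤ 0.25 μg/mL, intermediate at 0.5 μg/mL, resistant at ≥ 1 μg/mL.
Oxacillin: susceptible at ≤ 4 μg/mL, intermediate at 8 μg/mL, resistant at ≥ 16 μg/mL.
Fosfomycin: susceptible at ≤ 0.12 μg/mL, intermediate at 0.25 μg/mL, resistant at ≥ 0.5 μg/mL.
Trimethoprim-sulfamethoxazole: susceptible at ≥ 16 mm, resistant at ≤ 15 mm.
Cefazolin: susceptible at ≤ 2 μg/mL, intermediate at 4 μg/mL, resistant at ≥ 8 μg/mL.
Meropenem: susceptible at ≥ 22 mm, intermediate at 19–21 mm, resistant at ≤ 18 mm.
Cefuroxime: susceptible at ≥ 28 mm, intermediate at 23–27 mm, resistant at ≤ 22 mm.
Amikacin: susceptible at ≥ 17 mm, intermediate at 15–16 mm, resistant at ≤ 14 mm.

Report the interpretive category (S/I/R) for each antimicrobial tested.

R, S, R, S, I, R, I, S

Nafcillin: 256 μg/mL is ≥ 1 μg/mL → Resistant
Amikacin (17 mm) ≥ 17 mm — Susceptible
Trimethoprim-sulfamethoxazole 11 mm: ≤ 15 mm ⇒ resistant
Fosfomycin: 0.12 μg/mL is ≤ 0.12 μg/mL — Susceptible
Cefazolin 4 μg/mL: = 4 μg/mL — I
Oxacillin (128 μg/mL) ≥ 16 μg/mL → R
Meropenem 20 mm: in 19–21 mm ⇒ intermediate
Cefuroxime 30 mm: ≥ 28 mm ⇒ Susceptible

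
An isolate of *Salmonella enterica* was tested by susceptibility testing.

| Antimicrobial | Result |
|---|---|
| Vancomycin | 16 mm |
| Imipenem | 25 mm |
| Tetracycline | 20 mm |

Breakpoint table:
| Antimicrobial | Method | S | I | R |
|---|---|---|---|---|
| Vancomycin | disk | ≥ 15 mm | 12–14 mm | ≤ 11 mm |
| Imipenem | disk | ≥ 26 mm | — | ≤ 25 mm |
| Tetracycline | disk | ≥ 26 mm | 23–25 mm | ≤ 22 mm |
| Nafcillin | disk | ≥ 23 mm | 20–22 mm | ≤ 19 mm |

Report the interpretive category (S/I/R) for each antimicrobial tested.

S, R, R

Vancomycin: 16 mm is ≥ 15 mm → S
Imipenem (25 mm) ≤ 25 mm → resistant
Tetracycline: 20 mm is ≤ 22 mm → Resistant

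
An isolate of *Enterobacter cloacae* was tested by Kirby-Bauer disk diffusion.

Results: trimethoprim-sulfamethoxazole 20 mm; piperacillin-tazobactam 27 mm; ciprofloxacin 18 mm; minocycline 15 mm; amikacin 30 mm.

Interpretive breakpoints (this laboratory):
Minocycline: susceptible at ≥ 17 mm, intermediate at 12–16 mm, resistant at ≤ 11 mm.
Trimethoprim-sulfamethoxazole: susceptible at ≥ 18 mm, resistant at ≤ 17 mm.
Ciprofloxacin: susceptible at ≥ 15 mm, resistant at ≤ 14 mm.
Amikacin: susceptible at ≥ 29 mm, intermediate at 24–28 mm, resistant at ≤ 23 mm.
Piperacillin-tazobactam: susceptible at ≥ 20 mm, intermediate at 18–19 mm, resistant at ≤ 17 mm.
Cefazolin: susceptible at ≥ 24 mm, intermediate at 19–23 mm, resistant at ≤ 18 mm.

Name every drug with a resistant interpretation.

Trimethoprim-sulfamethoxazole 20 mm: ≥ 18 mm ⇒ susceptible
Piperacillin-tazobactam (27 mm) ≥ 20 mm ⇒ susceptible
Ciprofloxacin: 18 mm is ≥ 15 mm ⇒ susceptible
Minocycline 15 mm: in 12–16 mm — intermediate
Amikacin (30 mm) ≥ 29 mm — susceptible

none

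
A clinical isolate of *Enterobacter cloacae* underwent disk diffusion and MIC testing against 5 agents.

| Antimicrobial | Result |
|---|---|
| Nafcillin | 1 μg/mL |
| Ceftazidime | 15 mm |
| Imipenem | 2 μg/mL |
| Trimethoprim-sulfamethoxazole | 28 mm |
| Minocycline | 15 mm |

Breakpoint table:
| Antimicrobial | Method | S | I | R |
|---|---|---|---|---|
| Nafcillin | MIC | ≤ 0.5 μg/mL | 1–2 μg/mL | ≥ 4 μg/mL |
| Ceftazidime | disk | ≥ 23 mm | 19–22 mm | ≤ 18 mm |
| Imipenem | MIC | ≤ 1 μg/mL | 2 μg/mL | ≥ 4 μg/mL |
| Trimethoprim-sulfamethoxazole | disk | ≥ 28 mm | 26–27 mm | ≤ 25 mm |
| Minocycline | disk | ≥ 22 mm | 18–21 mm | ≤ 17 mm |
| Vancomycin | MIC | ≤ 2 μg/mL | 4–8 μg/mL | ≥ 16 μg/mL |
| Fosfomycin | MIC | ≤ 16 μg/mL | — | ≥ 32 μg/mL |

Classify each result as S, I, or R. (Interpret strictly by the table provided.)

I, R, I, S, R

Nafcillin 1 μg/mL: in 1–2 μg/mL → I
Ceftazidime: 15 mm is ≤ 18 mm → Resistant
Imipenem: 2 μg/mL is = 2 μg/mL — intermediate
Trimethoprim-sulfamethoxazole (28 mm) ≥ 28 mm — S
Minocycline: 15 mm is ≤ 17 mm — resistant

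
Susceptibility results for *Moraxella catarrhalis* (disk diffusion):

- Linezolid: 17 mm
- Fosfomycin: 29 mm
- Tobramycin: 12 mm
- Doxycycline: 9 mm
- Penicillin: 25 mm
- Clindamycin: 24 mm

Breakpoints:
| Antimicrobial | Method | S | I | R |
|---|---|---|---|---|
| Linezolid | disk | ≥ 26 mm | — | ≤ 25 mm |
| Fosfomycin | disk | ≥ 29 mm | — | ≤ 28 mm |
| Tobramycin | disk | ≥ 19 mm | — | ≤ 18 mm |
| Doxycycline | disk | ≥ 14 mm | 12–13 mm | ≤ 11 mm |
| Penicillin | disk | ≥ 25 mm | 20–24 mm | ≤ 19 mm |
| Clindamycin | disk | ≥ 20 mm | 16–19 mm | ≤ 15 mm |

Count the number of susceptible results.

3

Linezolid: 17 mm is ≤ 25 mm — R
Fosfomycin (29 mm) ≥ 29 mm → susceptible
Tobramycin (12 mm) ≤ 18 mm ⇒ Resistant
Doxycycline: 9 mm is ≤ 11 mm — resistant
Penicillin (25 mm) ≥ 25 mm → susceptible
Clindamycin 24 mm: ≥ 20 mm — Susceptible
Susceptible: 3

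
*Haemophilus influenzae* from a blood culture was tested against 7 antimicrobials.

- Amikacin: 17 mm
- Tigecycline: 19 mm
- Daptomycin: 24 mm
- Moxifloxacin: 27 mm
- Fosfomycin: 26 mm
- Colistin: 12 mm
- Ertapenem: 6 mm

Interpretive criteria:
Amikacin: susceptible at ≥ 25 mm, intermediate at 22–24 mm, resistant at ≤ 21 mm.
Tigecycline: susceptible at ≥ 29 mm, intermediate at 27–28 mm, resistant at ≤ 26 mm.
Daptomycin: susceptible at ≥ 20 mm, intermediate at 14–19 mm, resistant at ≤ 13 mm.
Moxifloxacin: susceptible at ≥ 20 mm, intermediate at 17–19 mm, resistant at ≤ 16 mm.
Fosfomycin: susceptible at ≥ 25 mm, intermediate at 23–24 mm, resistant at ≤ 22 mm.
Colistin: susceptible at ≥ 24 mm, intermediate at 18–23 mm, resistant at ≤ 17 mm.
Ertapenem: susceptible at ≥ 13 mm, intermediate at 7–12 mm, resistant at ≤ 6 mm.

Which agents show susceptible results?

Amikacin (17 mm) ≤ 21 mm — resistant
Tigecycline: 19 mm is ≤ 26 mm → Resistant
Daptomycin 24 mm: ≥ 20 mm — S
Moxifloxacin 27 mm: ≥ 20 mm ⇒ Susceptible
Fosfomycin: 26 mm is ≥ 25 mm — susceptible
Colistin 12 mm: ≤ 17 mm ⇒ Resistant
Ertapenem (6 mm) ≤ 6 mm → resistant

daptomycin, moxifloxacin, fosfomycin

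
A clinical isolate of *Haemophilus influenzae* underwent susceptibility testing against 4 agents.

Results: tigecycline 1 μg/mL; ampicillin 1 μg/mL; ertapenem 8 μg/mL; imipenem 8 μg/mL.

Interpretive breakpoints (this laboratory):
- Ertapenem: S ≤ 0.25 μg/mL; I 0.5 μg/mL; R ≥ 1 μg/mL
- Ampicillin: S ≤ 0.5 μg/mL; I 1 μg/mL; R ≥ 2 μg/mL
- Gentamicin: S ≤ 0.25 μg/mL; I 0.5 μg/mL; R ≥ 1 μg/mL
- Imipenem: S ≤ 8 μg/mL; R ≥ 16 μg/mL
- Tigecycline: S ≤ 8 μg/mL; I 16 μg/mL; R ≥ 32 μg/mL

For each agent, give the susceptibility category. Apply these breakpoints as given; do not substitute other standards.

Tigecycline (1 μg/mL) ≤ 8 μg/mL — susceptible
Ampicillin 1 μg/mL: = 1 μg/mL ⇒ I
Ertapenem (8 μg/mL) ≥ 1 μg/mL — Resistant
Imipenem 8 μg/mL: ≤ 8 μg/mL → susceptible

S, I, R, S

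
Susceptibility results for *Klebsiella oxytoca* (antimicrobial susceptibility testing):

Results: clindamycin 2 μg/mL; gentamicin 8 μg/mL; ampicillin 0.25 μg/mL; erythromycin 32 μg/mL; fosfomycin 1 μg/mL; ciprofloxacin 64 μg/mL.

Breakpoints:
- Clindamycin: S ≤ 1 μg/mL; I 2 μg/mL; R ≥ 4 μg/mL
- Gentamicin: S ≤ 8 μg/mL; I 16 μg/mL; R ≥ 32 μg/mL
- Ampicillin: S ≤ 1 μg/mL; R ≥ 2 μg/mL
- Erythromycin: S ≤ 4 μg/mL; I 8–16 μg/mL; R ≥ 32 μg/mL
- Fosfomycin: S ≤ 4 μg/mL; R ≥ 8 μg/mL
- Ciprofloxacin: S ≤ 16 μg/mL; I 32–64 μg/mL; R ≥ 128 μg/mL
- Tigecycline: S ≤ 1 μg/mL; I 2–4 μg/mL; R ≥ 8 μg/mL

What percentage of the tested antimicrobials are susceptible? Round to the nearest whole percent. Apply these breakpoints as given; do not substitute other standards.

50%

Clindamycin: 2 μg/mL is = 2 μg/mL ⇒ I
Gentamicin 8 μg/mL: ≤ 8 μg/mL — S
Ampicillin 0.25 μg/mL: ≤ 1 μg/mL → Susceptible
Erythromycin: 32 μg/mL is ≥ 32 μg/mL → R
Fosfomycin: 1 μg/mL is ≤ 4 μg/mL → Susceptible
Ciprofloxacin: 64 μg/mL is in 32–64 μg/mL ⇒ I
Susceptible: 3/6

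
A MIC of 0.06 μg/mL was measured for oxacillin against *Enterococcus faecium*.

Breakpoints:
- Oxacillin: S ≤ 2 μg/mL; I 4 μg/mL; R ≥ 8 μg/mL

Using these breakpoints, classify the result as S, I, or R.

Susceptible

Oxacillin: 0.06 μg/mL is ≤ 2 μg/mL — susceptible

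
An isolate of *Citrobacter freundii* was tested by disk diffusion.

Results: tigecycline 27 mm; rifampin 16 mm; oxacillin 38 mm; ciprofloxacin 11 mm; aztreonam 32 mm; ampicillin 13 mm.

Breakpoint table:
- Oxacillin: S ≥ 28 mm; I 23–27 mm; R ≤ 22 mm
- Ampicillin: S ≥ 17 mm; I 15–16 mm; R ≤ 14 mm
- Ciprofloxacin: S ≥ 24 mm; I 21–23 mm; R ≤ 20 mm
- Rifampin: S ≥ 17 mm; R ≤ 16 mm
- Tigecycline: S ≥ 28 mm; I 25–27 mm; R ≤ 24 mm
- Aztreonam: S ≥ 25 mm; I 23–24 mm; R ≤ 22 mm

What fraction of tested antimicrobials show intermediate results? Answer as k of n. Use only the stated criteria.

1 of 6

Tigecycline (27 mm) in 25–27 mm ⇒ Intermediate
Rifampin: 16 mm is ≤ 16 mm → R
Oxacillin 38 mm: ≥ 28 mm — S
Ciprofloxacin: 11 mm is ≤ 20 mm ⇒ R
Aztreonam 32 mm: ≥ 25 mm → S
Ampicillin (13 mm) ≤ 14 mm ⇒ resistant
Intermediate: 1/6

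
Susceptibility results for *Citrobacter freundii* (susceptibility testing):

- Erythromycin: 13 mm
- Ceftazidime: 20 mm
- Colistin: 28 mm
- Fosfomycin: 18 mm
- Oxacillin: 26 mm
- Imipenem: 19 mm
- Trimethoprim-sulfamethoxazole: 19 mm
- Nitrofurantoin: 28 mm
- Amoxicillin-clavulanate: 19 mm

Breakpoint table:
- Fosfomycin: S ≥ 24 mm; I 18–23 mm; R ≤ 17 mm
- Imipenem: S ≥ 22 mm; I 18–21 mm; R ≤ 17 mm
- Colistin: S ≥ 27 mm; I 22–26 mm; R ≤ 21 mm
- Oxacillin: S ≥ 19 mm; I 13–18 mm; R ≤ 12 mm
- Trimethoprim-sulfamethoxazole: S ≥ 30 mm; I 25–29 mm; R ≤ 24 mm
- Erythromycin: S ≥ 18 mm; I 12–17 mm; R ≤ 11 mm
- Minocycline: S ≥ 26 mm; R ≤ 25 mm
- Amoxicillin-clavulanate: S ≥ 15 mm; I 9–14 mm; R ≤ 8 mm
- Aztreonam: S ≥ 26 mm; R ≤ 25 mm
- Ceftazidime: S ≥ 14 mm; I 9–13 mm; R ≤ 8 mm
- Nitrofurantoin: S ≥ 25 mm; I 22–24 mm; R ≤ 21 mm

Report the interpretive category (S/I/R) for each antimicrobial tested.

I, S, S, I, S, I, R, S, S

Erythromycin (13 mm) in 12–17 mm → Intermediate
Ceftazidime 20 mm: ≥ 14 mm ⇒ S
Colistin 28 mm: ≥ 27 mm — S
Fosfomycin (18 mm) in 18–23 mm → Intermediate
Oxacillin (26 mm) ≥ 19 mm → susceptible
Imipenem 19 mm: in 18–21 mm → intermediate
Trimethoprim-sulfamethoxazole 19 mm: ≤ 24 mm ⇒ resistant
Nitrofurantoin (28 mm) ≥ 25 mm → S
Amoxicillin-clavulanate (19 mm) ≥ 15 mm ⇒ S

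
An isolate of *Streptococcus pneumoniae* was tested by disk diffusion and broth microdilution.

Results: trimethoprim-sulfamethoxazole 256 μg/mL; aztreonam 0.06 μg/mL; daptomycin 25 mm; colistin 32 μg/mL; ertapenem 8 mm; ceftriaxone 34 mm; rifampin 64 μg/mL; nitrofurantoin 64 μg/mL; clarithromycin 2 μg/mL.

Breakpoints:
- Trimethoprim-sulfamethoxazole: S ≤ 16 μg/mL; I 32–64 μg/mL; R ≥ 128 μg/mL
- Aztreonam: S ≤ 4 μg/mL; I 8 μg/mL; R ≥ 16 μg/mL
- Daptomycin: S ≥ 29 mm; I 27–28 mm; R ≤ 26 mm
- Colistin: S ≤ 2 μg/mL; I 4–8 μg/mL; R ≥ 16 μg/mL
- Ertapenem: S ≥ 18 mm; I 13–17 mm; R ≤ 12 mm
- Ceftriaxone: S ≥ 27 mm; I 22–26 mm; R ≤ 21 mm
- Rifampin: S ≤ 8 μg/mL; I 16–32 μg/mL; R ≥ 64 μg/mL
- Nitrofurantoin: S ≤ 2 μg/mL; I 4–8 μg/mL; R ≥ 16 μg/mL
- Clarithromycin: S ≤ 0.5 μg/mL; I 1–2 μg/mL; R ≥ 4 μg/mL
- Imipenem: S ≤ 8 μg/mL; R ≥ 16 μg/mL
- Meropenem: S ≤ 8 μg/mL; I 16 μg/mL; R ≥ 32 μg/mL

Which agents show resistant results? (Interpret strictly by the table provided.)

trimethoprim-sulfamethoxazole, daptomycin, colistin, ertapenem, rifampin, nitrofurantoin

Trimethoprim-sulfamethoxazole (256 μg/mL) ≥ 128 μg/mL → Resistant
Aztreonam (0.06 μg/mL) ≤ 4 μg/mL → susceptible
Daptomycin 25 mm: ≤ 26 mm — Resistant
Colistin 32 μg/mL: ≥ 16 μg/mL → resistant
Ertapenem (8 mm) ≤ 12 mm — resistant
Ceftriaxone 34 mm: ≥ 27 mm — susceptible
Rifampin (64 μg/mL) ≥ 64 μg/mL — resistant
Nitrofurantoin (64 μg/mL) ≥ 16 μg/mL → Resistant
Clarithromycin 2 μg/mL: in 1–2 μg/mL — Intermediate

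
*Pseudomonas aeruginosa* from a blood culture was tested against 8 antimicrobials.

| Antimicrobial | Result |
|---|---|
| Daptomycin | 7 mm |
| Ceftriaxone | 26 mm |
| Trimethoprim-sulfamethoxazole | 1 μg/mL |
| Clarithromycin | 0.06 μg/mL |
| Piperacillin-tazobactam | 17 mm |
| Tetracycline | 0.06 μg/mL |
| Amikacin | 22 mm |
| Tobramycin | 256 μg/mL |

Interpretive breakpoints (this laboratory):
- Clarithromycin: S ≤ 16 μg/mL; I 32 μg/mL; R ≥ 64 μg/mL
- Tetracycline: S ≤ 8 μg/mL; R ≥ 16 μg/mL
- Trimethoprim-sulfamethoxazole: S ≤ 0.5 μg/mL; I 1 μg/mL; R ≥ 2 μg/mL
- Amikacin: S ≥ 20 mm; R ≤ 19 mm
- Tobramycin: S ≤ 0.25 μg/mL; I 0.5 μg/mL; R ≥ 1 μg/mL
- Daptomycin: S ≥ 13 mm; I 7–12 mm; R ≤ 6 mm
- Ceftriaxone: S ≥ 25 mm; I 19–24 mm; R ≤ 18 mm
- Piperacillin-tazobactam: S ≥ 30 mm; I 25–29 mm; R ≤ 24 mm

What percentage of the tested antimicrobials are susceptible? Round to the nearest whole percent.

50%

Daptomycin: 7 mm is in 7–12 mm → Intermediate
Ceftriaxone (26 mm) ≥ 25 mm — S
Trimethoprim-sulfamethoxazole (1 μg/mL) = 1 μg/mL ⇒ I
Clarithromycin (0.06 μg/mL) ≤ 16 μg/mL — susceptible
Piperacillin-tazobactam: 17 mm is ≤ 24 mm — resistant
Tetracycline 0.06 μg/mL: ≤ 8 μg/mL ⇒ S
Amikacin (22 mm) ≥ 20 mm — S
Tobramycin: 256 μg/mL is ≥ 1 μg/mL ⇒ resistant
Susceptible: 4/8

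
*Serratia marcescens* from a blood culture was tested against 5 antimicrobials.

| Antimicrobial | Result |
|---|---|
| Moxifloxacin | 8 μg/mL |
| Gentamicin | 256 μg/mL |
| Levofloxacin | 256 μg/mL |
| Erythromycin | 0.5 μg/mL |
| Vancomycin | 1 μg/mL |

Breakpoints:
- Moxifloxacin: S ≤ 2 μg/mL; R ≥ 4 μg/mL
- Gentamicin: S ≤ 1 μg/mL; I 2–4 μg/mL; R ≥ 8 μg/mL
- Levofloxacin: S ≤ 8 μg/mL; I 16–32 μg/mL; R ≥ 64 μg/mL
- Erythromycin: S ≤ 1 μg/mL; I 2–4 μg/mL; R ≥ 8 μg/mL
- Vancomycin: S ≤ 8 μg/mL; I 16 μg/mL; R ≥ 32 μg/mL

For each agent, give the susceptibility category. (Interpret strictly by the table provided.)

Moxifloxacin: 8 μg/mL is ≥ 4 μg/mL — resistant
Gentamicin 256 μg/mL: ≥ 8 μg/mL — Resistant
Levofloxacin (256 μg/mL) ≥ 64 μg/mL → resistant
Erythromycin 0.5 μg/mL: ≤ 1 μg/mL — S
Vancomycin: 1 μg/mL is ≤ 8 μg/mL — S

R, R, R, S, S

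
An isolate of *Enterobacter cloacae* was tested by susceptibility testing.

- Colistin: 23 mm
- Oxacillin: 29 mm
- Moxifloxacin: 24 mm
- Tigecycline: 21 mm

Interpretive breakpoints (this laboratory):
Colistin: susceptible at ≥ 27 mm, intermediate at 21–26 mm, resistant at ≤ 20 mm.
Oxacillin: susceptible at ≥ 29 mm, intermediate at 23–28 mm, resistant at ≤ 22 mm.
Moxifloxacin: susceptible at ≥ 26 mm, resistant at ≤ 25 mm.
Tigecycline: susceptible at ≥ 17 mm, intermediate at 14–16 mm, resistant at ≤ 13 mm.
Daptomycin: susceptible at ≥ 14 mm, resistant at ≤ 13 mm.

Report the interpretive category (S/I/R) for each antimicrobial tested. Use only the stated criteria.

Colistin (23 mm) in 21–26 mm ⇒ intermediate
Oxacillin 29 mm: ≥ 29 mm → Susceptible
Moxifloxacin (24 mm) ≤ 25 mm ⇒ resistant
Tigecycline (21 mm) ≥ 17 mm — susceptible

I, S, R, S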